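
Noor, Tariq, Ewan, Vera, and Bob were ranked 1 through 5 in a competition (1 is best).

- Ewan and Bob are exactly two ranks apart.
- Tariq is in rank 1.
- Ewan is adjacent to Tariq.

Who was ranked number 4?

Bob

With clues 1–2, Tariq is ruled out for rank 4.
With clues 1–3, Ewan, Noor, and Vera are ruled out for rank 4.
So rank 4 is Bob.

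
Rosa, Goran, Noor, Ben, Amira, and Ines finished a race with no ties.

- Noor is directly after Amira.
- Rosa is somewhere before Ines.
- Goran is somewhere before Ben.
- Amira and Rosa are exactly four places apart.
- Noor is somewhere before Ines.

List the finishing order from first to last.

Amira, Noor, Goran, Ben, Rosa, Ines

From clue 1: Noor is in {2,3,4,5,6}.
From clues 1–2: Rosa is in {1,2,3,4,5}.
From clues 1–4: Rosa is in {1,5}.
From clues 1–5: Amira → place 1, Noor → place 2, Goran → place 3, Ben → place 4, Rosa → place 5, Ines → place 6.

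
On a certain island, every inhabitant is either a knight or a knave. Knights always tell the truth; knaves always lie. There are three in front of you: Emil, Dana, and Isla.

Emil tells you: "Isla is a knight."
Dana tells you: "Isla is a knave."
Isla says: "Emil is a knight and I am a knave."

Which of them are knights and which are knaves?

Consider Emil. Suppose Emil is a knight.
Then whichever role Isla has, Isla's statement has the wrong truth value — contradiction.
So Emil is a knave.
With that fixed, Isla's statement is false, so Isla is a knave.
With that fixed, Dana's statement is true, so Dana is a knight.

Emil: knave, Dana: knight, Isla: knave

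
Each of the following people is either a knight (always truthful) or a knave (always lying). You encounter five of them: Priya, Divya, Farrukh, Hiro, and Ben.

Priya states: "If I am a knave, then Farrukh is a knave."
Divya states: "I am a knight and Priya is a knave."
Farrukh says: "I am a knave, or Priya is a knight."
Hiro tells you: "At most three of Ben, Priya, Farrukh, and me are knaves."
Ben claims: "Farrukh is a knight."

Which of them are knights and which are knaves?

Priya: knight, Divya: knave, Farrukh: knight, Hiro: knight, Ben: knight

Consider Priya. Suppose Priya is a knave.
Then whichever role Farrukh has, Farrukh's statement has the wrong truth value — contradiction.
So Priya is a knight.
With that fixed, Divya's statement is false, so Divya is a knave.
With that fixed, Farrukh's statement is true, so Farrukh is a knight.
With that fixed, Hiro's statement is true, so Hiro is a knight.
With that fixed, Ben's statement is true, so Ben is a knight.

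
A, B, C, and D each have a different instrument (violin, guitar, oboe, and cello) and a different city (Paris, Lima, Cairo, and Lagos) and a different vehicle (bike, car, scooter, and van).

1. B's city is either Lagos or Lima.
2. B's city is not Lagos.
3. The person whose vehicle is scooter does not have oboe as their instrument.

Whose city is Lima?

B

With clues 1–2, A, C, and D are impossible for the one with city Lima.
That leaves B.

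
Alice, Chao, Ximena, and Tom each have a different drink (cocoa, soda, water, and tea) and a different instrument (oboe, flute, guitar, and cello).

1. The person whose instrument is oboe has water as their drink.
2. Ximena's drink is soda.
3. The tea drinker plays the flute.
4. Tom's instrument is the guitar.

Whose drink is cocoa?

Tom

With clues 1–2, Ximena is impossible for the one with drink cocoa.
With clues 1–4, Alice and Chao are impossible for the one with drink cocoa.
That leaves Tom.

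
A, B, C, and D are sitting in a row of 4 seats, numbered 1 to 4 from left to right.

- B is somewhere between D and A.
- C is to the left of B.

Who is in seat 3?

With clues 1–2, A, C, and D are ruled out for seat 3.
So seat 3 is B.

B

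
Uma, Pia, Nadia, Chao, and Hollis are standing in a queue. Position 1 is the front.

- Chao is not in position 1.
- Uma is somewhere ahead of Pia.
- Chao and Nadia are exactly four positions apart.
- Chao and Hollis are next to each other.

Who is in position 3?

Pia

With clues 1–3, Chao and Nadia are ruled out for position 3.
With clues 1–4, Hollis and Uma are ruled out for position 3.
So position 3 is Pia.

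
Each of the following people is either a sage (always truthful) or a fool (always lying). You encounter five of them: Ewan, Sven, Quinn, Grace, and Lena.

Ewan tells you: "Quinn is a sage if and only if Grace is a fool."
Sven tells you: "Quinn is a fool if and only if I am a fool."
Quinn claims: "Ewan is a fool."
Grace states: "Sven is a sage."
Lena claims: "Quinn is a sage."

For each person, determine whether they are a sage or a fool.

Consider Ewan. Suppose Ewan is a sage.
Then no assignment of the remaining roles makes every statement match its speaker's type — contradiction.
So Ewan is a fool.
With that fixed, Quinn's statement is true, so Quinn is a sage.
With that fixed, Lena's statement is true, so Lena is a sage.
Consider Sven. Suppose Sven is a fool.
Then no assignment of the remaining roles makes every statement match its speaker's type — contradiction.
So Sven is a sage.
With that fixed, Grace's statement is true, so Grace is a sage.

Ewan: fool, Sven: sage, Quinn: sage, Grace: sage, Lena: sage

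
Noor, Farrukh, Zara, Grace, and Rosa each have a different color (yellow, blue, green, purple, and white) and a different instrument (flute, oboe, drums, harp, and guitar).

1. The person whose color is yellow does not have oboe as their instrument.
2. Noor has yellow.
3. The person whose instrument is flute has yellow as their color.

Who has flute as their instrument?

With clues 1–3, Farrukh, Grace, Rosa, and Zara are impossible for the one with instrument flute.
That leaves Noor.

Noor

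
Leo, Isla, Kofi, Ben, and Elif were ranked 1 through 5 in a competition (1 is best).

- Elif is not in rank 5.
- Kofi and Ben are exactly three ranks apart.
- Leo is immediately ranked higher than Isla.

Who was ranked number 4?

Isla

With clues 1–3, Ben, Elif, Kofi, and Leo are ruled out for rank 4.
So rank 4 is Isla.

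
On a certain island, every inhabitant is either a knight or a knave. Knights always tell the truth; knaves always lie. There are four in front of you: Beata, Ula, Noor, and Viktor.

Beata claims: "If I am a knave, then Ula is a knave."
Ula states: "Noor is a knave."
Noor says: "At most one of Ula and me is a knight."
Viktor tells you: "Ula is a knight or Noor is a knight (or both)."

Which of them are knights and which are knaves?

Beata: knight, Ula: knave, Noor: knight, Viktor: knight

Consider Beata. Suppose Beata is a knave.
Then no assignment of the remaining roles makes every statement match its speaker's type — contradiction.
So Beata is a knight.
Consider Ula. Suppose Ula is a knight.
Then whichever role Noor has, Noor's statement has the wrong truth value — contradiction.
So Ula is a knave.
With that fixed, Noor's statement is true, so Noor is a knight.
With that fixed, Viktor's statement is true, so Viktor is a knight.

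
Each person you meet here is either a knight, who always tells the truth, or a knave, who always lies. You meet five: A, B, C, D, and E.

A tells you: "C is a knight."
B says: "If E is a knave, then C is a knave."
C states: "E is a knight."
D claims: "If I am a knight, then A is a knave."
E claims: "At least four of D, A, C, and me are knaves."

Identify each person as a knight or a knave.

Consider A. Suppose A is a knight.
Then whichever role D has, D's statement has the wrong truth value — contradiction.
So A is a knave.
With that fixed, D's statement is true, so D is a knight.
With that fixed, E's statement is false, so E is a knave.
With that fixed, C's statement is false, so C is a knave.
With that fixed, B's statement is true, so B is a knight.

A: knave, B: knight, C: knave, D: knight, E: knave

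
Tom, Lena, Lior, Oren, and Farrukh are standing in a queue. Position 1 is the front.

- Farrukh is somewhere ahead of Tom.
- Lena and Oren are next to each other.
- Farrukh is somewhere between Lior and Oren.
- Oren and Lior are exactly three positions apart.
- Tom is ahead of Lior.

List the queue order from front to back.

From clue 1: Tom is in {2,3,4,5}.
From clues 1–3: Farrukh is in {2,3}.
From clues 1–5: Lena → position 1, Oren → position 2, Farrukh → position 3, Tom → position 4, Lior → position 5.

Lena, Oren, Farrukh, Tom, Lior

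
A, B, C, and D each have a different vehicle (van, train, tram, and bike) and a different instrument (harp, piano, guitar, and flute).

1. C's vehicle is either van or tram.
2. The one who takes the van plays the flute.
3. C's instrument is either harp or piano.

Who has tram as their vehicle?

C

With clues 1–3, A, B, and D are impossible for the one with vehicle tram.
That leaves C.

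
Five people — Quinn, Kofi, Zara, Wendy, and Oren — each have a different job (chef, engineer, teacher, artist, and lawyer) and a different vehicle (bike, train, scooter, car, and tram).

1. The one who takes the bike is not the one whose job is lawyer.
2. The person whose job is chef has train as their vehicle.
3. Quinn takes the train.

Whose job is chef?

With clues 1–3, Kofi, Oren, Wendy, and Zara are impossible for the one with job chef.
That leaves Quinn.

Quinn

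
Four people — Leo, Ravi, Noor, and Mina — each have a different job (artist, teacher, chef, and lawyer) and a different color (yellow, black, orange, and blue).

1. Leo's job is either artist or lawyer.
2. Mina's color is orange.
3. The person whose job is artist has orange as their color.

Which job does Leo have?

Clue 1 rules out chef and teacher for Leo's job.
With clues 1–3, artist is impossible for Leo's job.
That leaves lawyer.

lawyer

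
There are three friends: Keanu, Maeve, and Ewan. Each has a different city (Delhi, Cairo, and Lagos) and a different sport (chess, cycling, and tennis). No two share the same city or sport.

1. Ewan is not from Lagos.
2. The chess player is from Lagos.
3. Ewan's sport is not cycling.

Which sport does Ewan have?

tennis

With clues 1–2, chess is impossible for Ewan's sport.
With clues 1–3, cycling is impossible for Ewan's sport.
That leaves tennis.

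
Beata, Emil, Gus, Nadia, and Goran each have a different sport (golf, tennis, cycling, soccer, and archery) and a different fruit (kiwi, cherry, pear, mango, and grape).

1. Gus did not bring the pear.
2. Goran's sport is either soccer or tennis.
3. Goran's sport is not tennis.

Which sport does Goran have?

soccer

With clues 1–2, archery, cycling, and golf are impossible for Goran's sport.
With clues 1–3, tennis is impossible for Goran's sport.
That leaves soccer.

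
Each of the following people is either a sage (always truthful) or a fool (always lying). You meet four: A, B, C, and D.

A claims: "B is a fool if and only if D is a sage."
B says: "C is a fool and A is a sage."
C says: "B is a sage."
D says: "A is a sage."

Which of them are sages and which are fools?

A: fool, B: fool, C: fool, D: fool

Consider A. Suppose A is a sage.
Then no assignment of the remaining roles makes every statement match its speaker's type — contradiction.
So A is a fool.
With that fixed, B's statement is false, so B is a fool.
With that fixed, C's statement is false, so C is a fool.
With that fixed, D's statement is false, so D is a fool.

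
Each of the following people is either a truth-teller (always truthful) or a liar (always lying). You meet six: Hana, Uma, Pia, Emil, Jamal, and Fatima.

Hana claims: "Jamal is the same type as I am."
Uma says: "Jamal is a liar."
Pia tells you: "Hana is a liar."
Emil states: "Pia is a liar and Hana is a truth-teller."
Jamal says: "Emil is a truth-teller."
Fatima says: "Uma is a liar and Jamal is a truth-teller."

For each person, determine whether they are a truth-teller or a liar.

Consider Hana. Suppose Hana is a liar.
Then no assignment of the remaining roles makes every statement match its speaker's type — contradiction.
So Hana is a truth-teller.
With that fixed, Pia's statement is false, so Pia is a liar.
With that fixed, Emil's statement is true, so Emil is a truth-teller.
With that fixed, Jamal's statement is true, so Jamal is a truth-teller.
With that fixed, Uma's statement is false, so Uma is a liar.
With that fixed, Fatima's statement is true, so Fatima is a truth-teller.

Hana: truth-teller, Uma: liar, Pia: liar, Emil: truth-teller, Jamal: truth-teller, Fatima: truth-teller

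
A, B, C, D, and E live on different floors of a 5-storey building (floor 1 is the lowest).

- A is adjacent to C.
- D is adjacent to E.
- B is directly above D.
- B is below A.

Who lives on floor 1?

E

With clues 1–3, B and D are ruled out for floor 1.
With clues 1–4, A and C are ruled out for floor 1.
So floor 1 is E.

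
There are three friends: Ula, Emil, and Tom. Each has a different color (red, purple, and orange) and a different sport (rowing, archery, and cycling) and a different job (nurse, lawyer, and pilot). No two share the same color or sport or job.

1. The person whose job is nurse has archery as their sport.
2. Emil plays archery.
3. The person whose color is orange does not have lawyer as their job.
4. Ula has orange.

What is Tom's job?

lawyer

With clues 1–2, nurse is impossible for Tom's job.
With clues 1–4, pilot is impossible for Tom's job.
That leaves lawyer.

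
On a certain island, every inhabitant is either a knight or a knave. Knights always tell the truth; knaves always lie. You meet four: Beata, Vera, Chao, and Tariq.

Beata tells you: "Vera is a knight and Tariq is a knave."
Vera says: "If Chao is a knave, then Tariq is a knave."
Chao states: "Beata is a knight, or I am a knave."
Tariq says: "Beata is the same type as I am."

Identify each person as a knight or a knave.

Beata: knight, Vera: knight, Chao: knight, Tariq: knave

Consider Beata. Suppose Beata is a knave.
Then whichever role Chao has, Chao's statement has the wrong truth value — contradiction.
So Beata is a knight.
With that fixed, Chao's statement is true, so Chao is a knight.
With that fixed, Vera's statement is true, so Vera is a knight.
Consider Tariq. Suppose Tariq is a knight.
Then Beata's statement comes out false, contradicting Beata being a knight.
So Tariq is a knave.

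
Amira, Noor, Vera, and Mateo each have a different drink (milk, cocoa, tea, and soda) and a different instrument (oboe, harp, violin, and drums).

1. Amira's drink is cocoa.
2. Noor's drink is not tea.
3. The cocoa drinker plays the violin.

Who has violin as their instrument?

Amira

With clues 1–3, Mateo, Noor, and Vera are impossible for the one with instrument violin.
That leaves Amira.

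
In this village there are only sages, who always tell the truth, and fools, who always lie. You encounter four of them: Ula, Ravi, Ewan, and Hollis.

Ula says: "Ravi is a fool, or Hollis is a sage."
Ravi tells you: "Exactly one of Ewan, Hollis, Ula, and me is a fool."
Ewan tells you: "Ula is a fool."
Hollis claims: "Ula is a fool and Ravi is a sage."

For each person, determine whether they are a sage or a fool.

Consider Ula. Suppose Ula is a fool.
Then no assignment of the remaining roles makes every statement match its speaker's type — contradiction.
So Ula is a sage.
With that fixed, Ewan's statement is false, so Ewan is a fool.
With that fixed, Hollis's statement is false, so Hollis is a fool.
With that fixed, Ravi's statement is false, so Ravi is a fool.

Ula: sage, Ravi: fool, Ewan: fool, Hollis: fool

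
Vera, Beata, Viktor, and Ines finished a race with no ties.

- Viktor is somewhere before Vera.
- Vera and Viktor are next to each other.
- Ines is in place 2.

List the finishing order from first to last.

Beata, Ines, Viktor, Vera

From clue 1: Vera is in {2,3,4}.
From clues 1–3: Beata → place 1, Ines → place 2, Viktor → place 3, Vera → place 4.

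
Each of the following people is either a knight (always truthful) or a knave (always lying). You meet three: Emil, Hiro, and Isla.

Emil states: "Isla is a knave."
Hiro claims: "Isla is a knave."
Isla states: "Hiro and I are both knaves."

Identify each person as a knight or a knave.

Emil: knight, Hiro: knight, Isla: knave

Consider Emil. Suppose Emil is a knave.
Then no assignment of the remaining roles makes every statement match its speaker's type — contradiction.
So Emil is a knight.
Consider Hiro. Suppose Hiro is a knave.
Then whichever role Isla has, Isla's statement has the wrong truth value — contradiction.
So Hiro is a knight.
With that fixed, Isla's statement is false, so Isla is a knave.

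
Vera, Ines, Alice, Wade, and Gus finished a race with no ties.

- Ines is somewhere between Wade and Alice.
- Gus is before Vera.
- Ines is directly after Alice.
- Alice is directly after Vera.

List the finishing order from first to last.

From clue 1: Ines is in {2,3,4}.
From clues 1–3: Vera is in {2,4,5}.
From clues 1–4: Gus → place 1, Vera → place 2, Alice → place 3, Ines → place 4, Wade → place 5.

Gus, Vera, Alice, Ines, Wade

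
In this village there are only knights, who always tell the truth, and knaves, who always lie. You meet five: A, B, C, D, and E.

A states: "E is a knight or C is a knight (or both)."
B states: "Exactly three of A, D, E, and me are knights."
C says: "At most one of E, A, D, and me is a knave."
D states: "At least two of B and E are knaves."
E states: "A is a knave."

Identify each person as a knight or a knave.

A: knight, B: knave, C: knight, D: knight, E: knave

Consider A. Suppose A is a knave.
Then no assignment of the remaining roles makes every statement match its speaker's type — contradiction.
So A is a knight.
With that fixed, E's statement is false, so E is a knave.
Consider B. Suppose B is a knight.
Then no assignment of the remaining roles makes every statement match its speaker's type — contradiction.
So B is a knave.
With that fixed, D's statement is true, so D is a knight.
Consider C. Suppose C is a knave.
Then A's statement comes out false, contradicting A being a knight.
So C is a knight.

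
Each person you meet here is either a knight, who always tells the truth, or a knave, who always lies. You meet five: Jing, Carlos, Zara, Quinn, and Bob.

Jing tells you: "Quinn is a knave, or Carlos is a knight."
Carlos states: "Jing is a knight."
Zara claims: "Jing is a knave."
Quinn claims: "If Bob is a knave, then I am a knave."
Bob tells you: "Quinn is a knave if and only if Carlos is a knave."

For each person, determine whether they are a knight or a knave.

Consider Jing. Suppose Jing is a knave.
Then no assignment of the remaining roles makes every statement match its speaker's type — contradiction.
So Jing is a knight.
With that fixed, Carlos's statement is true, so Carlos is a knight.
With that fixed, Zara's statement is false, so Zara is a knave.
Consider Quinn. Suppose Quinn is a knave.
Then Quinn's own statement would have to be false, but it can't be — contradiction.
So Quinn is a knight.
With that fixed, Bob's statement is true, so Bob is a knight.

Jing: knight, Carlos: knight, Zara: knave, Quinn: knight, Bob: knight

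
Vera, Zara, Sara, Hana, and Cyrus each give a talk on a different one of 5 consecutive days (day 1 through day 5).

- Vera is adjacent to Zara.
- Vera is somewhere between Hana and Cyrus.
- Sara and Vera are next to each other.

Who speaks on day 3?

With clues 1–2, Cyrus, Hana, and Sara are ruled out for day 3.
With clues 1–3, Zara is ruled out for day 3.
So day 3 is Vera.

Vera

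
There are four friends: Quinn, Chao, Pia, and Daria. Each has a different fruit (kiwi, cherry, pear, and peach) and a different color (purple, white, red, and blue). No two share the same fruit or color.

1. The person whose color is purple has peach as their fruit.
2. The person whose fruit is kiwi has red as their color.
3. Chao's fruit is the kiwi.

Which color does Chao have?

red

With clues 1–3, blue, purple, and white are impossible for Chao's color.
That leaves red.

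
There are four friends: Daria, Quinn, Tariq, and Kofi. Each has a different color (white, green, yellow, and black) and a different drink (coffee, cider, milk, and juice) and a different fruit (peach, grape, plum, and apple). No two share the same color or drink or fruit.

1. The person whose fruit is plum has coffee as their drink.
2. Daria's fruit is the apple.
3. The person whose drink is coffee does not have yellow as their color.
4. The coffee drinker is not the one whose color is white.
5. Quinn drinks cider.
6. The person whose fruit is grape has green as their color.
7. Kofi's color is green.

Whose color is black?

Tariq

With clues 1–6, Daria and Quinn are impossible for the one with color black.
With clues 1–7, Kofi is impossible for the one with color black.
That leaves Tariq.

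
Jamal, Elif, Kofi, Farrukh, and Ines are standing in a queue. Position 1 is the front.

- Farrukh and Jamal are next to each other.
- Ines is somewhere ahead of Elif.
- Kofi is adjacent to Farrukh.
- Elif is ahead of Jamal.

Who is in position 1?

Ines

With clues 1–2, Elif is ruled out for position 1.
With clues 1–3, Farrukh is ruled out for position 1.
With clues 1–4, Jamal and Kofi are ruled out for position 1.
So position 1 is Ines.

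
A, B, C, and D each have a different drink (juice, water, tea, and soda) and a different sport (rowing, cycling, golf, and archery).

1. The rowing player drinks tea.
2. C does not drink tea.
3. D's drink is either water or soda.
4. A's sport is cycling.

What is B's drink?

tea

With clues 1–4, juice, soda, and water are impossible for B's drink.
That leaves tea.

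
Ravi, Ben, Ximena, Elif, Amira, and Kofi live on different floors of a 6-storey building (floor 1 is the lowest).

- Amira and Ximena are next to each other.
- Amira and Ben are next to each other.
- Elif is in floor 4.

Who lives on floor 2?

Amira

With clues 1–3, Ben, Elif, Kofi, Ravi, and Ximena are ruled out for floor 2.
So floor 2 is Amira.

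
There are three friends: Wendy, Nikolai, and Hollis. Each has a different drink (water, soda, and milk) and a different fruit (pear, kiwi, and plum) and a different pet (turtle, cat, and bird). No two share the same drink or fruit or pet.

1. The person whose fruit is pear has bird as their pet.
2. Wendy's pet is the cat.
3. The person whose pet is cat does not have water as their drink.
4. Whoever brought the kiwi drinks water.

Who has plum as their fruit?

With clues 1–4, Hollis and Nikolai are impossible for the one with fruit plum.
That leaves Wendy.

Wendy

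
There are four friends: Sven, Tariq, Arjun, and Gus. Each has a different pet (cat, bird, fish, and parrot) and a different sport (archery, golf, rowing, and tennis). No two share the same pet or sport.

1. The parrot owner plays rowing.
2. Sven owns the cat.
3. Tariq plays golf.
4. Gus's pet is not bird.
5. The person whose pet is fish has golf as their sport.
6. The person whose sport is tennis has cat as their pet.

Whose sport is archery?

With clues 1–3, Tariq is impossible for the one with sport archery.
With clues 1–5, Gus is impossible for the one with sport archery.
With clues 1–6, Sven is impossible for the one with sport archery.
That leaves Arjun.

Arjun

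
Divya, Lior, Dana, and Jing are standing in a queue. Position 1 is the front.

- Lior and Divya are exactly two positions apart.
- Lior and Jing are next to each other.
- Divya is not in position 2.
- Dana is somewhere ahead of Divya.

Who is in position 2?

Lior

With clues 1–3, Divya is ruled out for position 2.
With clues 1–4, Dana and Jing are ruled out for position 2.
So position 2 is Lior.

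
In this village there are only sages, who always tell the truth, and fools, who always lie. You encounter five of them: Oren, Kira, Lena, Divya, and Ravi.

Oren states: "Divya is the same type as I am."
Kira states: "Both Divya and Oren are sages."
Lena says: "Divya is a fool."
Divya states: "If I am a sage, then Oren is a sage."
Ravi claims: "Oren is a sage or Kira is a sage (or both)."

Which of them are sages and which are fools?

Consider Oren. Suppose Oren is a fool.
Then whichever role Divya has, Divya's statement has the wrong truth value — contradiction.
So Oren is a sage.
With that fixed, Divya's statement is true, so Divya is a sage.
With that fixed, Ravi's statement is true, so Ravi is a sage.
With that fixed, Kira's statement is true, so Kira is a sage.
With that fixed, Lena's statement is false, so Lena is a fool.

Oren: sage, Kira: sage, Lena: fool, Divya: sage, Ravi: sage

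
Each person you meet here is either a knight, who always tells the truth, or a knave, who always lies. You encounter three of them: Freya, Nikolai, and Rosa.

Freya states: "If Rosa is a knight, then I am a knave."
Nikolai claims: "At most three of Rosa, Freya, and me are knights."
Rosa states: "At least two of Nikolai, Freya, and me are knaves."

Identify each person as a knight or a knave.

Freya: knight, Nikolai: knight, Rosa: knave

Regardless of anyone's role, Nikolai's statement is true, so Nikolai is a knight.
Consider Freya. Suppose Freya is a knave.
Then Freya's own statement would have to be false, but it can't be — contradiction.
So Freya is a knight.
With that fixed, Rosa's statement is false, so Rosa is a knave.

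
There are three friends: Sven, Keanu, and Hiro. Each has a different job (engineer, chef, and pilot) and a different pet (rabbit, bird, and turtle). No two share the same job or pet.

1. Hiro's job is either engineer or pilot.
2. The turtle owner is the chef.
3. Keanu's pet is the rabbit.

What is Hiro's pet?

With clues 1–2, turtle is impossible for Hiro's pet.
With clues 1–3, rabbit is impossible for Hiro's pet.
That leaves bird.

bird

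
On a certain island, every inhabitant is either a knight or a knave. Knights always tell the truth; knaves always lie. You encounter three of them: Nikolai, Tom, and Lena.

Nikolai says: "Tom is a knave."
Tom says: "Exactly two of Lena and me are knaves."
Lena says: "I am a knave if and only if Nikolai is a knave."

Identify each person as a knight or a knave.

Consider Nikolai. Suppose Nikolai is a knave.
Then whichever role Lena has, Lena's statement has the wrong truth value — contradiction.
So Nikolai is a knight.
Consider Tom. Suppose Tom is a knight.
Then Nikolai's statement comes out false, contradicting Nikolai being a knight.
So Tom is a knave.
Consider Lena. Suppose Lena is a knave.
Then Tom's statement comes out true, contradicting Tom being a knave.
So Lena is a knight.

Nikolai: knight, Tom: knave, Lena: knight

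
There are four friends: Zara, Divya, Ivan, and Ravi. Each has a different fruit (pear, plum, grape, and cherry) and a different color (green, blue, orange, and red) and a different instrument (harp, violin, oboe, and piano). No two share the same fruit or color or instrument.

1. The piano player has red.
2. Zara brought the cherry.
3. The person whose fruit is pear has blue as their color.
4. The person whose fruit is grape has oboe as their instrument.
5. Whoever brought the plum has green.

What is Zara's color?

red

With clues 1–3, blue is impossible for Zara's color.
With clues 1–5, green and orange are impossible for Zara's color.
That leaves red.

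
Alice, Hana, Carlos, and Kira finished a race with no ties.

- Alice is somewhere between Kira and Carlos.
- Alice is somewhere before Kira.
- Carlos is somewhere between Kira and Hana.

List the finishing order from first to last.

Hana, Carlos, Alice, Kira

From clue 1: Alice is in {2,3}.
From clues 1–3: Hana → place 1, Carlos → place 2, Alice → place 3, Kira → place 4.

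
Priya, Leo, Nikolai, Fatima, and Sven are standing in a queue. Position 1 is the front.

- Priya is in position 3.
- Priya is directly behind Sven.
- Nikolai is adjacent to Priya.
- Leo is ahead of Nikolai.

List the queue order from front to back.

From clue 1: Priya → position 3.
From clues 1–2: Sven → position 2.
From clues 1–3: Nikolai → position 4.
From clues 1–4: Leo → position 1, Fatima → position 5.

Leo, Sven, Priya, Nikolai, Fatima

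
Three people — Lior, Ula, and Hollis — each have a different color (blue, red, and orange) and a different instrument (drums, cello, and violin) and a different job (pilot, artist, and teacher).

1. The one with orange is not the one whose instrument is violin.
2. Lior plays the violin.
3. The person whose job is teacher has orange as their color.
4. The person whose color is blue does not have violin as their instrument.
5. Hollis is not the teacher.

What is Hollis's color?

blue

With clues 1–4, red is impossible for Hollis's color.
With clues 1–5, orange is impossible for Hollis's color.
That leaves blue.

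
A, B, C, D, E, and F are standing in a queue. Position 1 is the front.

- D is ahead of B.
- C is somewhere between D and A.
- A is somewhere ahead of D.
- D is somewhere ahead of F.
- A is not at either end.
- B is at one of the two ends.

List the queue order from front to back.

E, A, C, D, F, B

From clue 1: B is in {2,3,4,5,6}.
From clues 1–2: C is in {2,3,4,5}.
From clues 1–3: A is in {1,2,3}.
From clues 1–4: A is in {1,2}.
From clues 1–5: E → position 1, A → position 2, C → position 3, D → position 4.
From clues 1–6: F → position 5, B → position 6.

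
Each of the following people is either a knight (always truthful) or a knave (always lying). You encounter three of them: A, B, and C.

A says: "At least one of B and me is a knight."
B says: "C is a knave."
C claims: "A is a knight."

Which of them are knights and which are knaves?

Consider A. Suppose A is a knave.
Then no assignment of the remaining roles makes every statement match its speaker's type — contradiction.
So A is a knight.
With that fixed, C's statement is true, so C is a knight.
With that fixed, B's statement is false, so B is a knave.

A: knight, B: knave, C: knight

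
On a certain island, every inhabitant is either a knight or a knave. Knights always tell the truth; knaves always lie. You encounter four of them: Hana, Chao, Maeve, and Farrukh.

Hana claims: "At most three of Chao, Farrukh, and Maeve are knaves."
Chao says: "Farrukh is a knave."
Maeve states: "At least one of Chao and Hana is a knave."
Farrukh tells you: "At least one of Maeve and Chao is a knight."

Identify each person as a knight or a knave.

Regardless of anyone's role, Hana's statement is true, so Hana is a knight.
Consider Chao. Suppose Chao is a knight.
Then no assignment of the remaining roles makes every statement match its speaker's type — contradiction.
So Chao is a knave.
With that fixed, Maeve's statement is true, so Maeve is a knight.
With that fixed, Farrukh's statement is true, so Farrukh is a knight.

Hana: knight, Chao: knave, Maeve: knight, Farrukh: knight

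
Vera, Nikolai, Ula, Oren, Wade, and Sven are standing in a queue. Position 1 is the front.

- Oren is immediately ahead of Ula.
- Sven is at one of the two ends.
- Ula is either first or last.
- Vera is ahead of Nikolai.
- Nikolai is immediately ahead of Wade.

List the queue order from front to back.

Sven, Vera, Nikolai, Wade, Oren, Ula

From clue 1: Ula is in {2,3,4,5,6}.
From clues 1–2: Sven is in {1,6}.
From clues 1–3: Sven → position 1, Oren → position 5, Ula → position 6.
From clues 1–4: Vera is in {2,3}.
From clues 1–5: Vera → position 2, Nikolai → position 3, Wade → position 4.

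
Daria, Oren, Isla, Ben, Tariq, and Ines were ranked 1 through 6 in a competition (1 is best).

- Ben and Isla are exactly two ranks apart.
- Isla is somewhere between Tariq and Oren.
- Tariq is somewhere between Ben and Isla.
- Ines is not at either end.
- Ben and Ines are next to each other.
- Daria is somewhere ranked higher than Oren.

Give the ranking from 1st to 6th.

From clues 1–2: Isla is in {2,3,4,5}.
From clues 1–5: Daria is in {1,6}.
From clues 1–6: Daria → rank 1, Ines → rank 2, Ben → rank 3, Tariq → rank 4, Isla → rank 5, Oren → rank 6.

Daria, Ines, Ben, Tariq, Isla, Oren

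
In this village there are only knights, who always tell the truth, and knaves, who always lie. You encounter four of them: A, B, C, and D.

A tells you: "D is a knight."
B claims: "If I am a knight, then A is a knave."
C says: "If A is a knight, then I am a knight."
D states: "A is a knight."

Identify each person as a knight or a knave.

Consider A. Suppose A is a knight.
Then whichever role B has, B's statement has the wrong truth value — contradiction.
So A is a knave.
With that fixed, B's statement is true, so B is a knight.
With that fixed, C's statement is true, so C is a knight.
With that fixed, D's statement is false, so D is a knave.

A: knave, B: knight, C: knight, D: knave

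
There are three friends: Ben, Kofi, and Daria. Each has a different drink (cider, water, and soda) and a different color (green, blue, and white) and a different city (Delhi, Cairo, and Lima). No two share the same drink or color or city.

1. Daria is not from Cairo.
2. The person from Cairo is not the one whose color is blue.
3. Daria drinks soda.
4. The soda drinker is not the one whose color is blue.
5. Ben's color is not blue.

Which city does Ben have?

With clues 1–5, Delhi and Lima are impossible for Ben's city.
That leaves Cairo.

Cairo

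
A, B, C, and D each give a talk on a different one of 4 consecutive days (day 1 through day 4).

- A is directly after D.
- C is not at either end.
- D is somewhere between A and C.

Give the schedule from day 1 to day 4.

B, C, D, A

From clue 1: A is in {2,3,4}.
From clues 1–2: A is in {2,4}.
From clues 1–3: B → day 1, C → day 2, D → day 3, A → day 4.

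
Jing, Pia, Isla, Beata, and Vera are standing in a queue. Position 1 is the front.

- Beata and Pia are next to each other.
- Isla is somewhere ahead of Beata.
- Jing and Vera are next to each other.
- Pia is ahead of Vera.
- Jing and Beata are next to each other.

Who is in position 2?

Pia

With clues 1–3, Isla is ruled out for position 2.
With clues 1–4, Jing and Vera are ruled out for position 2.
With clues 1–5, Beata is ruled out for position 2.
So position 2 is Pia.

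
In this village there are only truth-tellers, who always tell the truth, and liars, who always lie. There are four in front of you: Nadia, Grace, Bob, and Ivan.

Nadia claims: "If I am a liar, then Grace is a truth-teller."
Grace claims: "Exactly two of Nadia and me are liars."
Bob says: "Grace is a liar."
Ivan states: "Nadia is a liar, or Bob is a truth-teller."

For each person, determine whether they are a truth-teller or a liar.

Consider Nadia. Suppose Nadia is a liar.
Then whichever role Grace has, Grace's statement has the wrong truth value — contradiction.
So Nadia is a truth-teller.
With that fixed, Grace's statement is false, so Grace is a liar.
With that fixed, Bob's statement is true, so Bob is a truth-teller.
With that fixed, Ivan's statement is true, so Ivan is a truth-teller.

Nadia: truth-teller, Grace: liar, Bob: truth-teller, Ivan: truth-teller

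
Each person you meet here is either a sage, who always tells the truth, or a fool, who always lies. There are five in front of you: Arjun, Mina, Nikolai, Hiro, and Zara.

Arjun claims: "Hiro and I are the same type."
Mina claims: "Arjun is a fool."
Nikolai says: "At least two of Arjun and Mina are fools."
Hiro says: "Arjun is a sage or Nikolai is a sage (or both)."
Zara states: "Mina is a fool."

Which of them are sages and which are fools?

Consider Arjun. Suppose Arjun is a fool.
Then no assignment of the remaining roles makes every statement match its speaker's type — contradiction.
So Arjun is a sage.
With that fixed, Mina's statement is false, so Mina is a fool.
With that fixed, Nikolai's statement is false, so Nikolai is a fool.
With that fixed, Hiro's statement is true, so Hiro is a sage.
With that fixed, Zara's statement is true, so Zara is a sage.

Arjun: sage, Mina: fool, Nikolai: fool, Hiro: sage, Zara: sage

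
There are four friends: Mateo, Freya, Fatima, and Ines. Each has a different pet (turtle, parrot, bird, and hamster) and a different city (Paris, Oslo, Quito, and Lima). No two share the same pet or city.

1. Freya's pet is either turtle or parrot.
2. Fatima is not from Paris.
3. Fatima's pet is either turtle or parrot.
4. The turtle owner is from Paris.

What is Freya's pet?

Clue 1 rules out bird and hamster for Freya's pet.
With clues 1–4, parrot is impossible for Freya's pet.
That leaves turtle.

turtle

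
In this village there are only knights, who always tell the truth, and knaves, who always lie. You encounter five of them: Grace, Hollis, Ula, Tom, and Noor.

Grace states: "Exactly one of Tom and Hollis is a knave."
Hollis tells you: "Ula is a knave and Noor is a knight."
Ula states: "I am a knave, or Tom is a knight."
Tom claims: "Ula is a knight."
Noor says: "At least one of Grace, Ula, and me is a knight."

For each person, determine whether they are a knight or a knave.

Grace: knight, Hollis: knave, Ula: knight, Tom: knight, Noor: knight

Consider Grace. Suppose Grace is a knave.
Then no assignment of the remaining roles makes every statement match its speaker's type — contradiction.
So Grace is a knight.
With that fixed, Noor's statement is true, so Noor is a knight.
Consider Hollis. Suppose Hollis is a knight.
Then no assignment of the remaining roles makes every statement match its speaker's type — contradiction.
So Hollis is a knave.
Consider Ula. Suppose Ula is a knave.
Then Hollis's statement comes out true, contradicting Hollis being a knave.
So Ula is a knight.
With that fixed, Tom's statement is true, so Tom is a knight.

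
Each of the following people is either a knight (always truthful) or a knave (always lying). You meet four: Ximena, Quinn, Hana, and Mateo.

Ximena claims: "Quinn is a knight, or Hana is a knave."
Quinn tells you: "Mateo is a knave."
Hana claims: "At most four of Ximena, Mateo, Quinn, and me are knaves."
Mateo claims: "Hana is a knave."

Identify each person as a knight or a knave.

Ximena: knight, Quinn: knight, Hana: knight, Mateo: knave

Regardless of anyone's role, Hana's statement is true, so Hana is a knight.
With that fixed, Mateo's statement is false, so Mateo is a knave.
With that fixed, Quinn's statement is true, so Quinn is a knight.
With that fixed, Ximena's statement is true, so Ximena is a knight.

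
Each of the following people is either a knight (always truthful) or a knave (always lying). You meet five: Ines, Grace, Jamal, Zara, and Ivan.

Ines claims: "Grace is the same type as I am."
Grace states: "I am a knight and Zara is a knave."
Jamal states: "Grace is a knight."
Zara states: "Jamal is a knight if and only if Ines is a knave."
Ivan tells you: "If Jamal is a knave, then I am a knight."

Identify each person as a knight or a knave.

Ines: knight, Grace: knight, Jamal: knight, Zara: knave, Ivan: knight

Consider Ines. Suppose Ines is a knave.
Then no assignment of the remaining roles makes every statement match its speaker's type — contradiction.
So Ines is a knight.
Consider Grace. Suppose Grace is a knave.
Then Ines's statement comes out false, contradicting Ines being a knight.
So Grace is a knight.
With that fixed, Jamal's statement is true, so Jamal is a knight.
With that fixed, Zara's statement is false, so Zara is a knave.
With that fixed, Ivan's statement is true, so Ivan is a knight.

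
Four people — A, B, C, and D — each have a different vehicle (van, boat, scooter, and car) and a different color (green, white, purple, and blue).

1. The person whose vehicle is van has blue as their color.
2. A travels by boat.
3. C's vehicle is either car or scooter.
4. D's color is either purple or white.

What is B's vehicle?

With clues 1–2, boat is impossible for B's vehicle.
With clues 1–4, car and scooter are impossible for B's vehicle.
That leaves van.

van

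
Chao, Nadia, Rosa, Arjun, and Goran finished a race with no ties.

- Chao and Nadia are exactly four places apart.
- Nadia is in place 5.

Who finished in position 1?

With clue 1, Arjun, Goran, and Rosa are ruled out for place 1.
With clues 1–2, Nadia is ruled out for place 1.
So place 1 is Chao.

Chao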